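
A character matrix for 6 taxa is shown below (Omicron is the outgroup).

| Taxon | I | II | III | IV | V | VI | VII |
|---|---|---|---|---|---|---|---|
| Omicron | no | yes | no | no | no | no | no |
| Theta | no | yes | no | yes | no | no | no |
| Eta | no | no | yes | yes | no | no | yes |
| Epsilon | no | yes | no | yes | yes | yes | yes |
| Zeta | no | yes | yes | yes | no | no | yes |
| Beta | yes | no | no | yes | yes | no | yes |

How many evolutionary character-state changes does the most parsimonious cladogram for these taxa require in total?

Character polarity is set by the outgroup: the derived state is whichever differs from the outgroup's state, so for II the derived state is 'no', and for the remaining characters it is 'yes'.
I (derived state 'yes') is unique to Beta (autapomorphy; uninformative for grouping).
II groups Beta and Eta, which is incompatible with the clades supported by the remaining characters; treating it as convergent (homoplasy) costs fewer steps than any alternative tree.
III: derived state 'yes' in Eta and Zeta only — synapomorphy for {Eta, Zeta}.
IV (derived state 'yes') is shared by all ingroup taxa — unites the whole ingroup.
V: derived state 'yes' in Beta and Epsilon only — synapomorphy for {Beta, Epsilon}.
VI (derived state 'yes') is unique to Epsilon (autapomorphy; uninformative for grouping).
VII (derived state 'yes') is shared by Beta, Epsilon, Eta, and Zeta — a synapomorphy uniting that clade.
Most parsimonious ingroup topology: (Theta,((Eta,Zeta),(Epsilon,Beta))).
Changes per character on this tree: I: 1; II: 2; III: 1; IV: 1; V: 1; VI: 1; VII: 1.
Total = 8.

8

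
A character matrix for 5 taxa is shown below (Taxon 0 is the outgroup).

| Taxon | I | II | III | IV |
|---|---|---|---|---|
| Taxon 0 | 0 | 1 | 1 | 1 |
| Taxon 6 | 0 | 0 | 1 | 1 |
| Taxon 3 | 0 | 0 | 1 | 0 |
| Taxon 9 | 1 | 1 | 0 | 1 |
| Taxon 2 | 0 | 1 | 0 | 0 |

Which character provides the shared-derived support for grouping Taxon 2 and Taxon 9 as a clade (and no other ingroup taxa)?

III

Character polarity is set by the outgroup: the derived state is whichever differs from the outgroup's state, so for II, III, IV the derived state is '0', and for the remaining characters it is '1'.
I: derived state '1' in Taxon 9 only — an autapomorphy, so it tells us nothing about relationships among taxa.
II (derived state '0') is shared by Taxon 3 and Taxon 6 — a synapomorphy uniting that clade.
III: derived state '0' in Taxon 2 and Taxon 9 only — synapomorphy for {Taxon 2, Taxon 9}.
IV groups Taxon 2 and Taxon 3, which is incompatible with the clades supported by the remaining characters; treating it as convergent (homoplasy) costs fewer steps than any alternative tree.
Most parsimonious ingroup topology: ((Taxon 3,Taxon 6),(Taxon 9,Taxon 2)).
The clade {Taxon 2, Taxon 9} is supported by III: its derived state '0' occurs in exactly those taxa and in no other taxon (including the outgroup).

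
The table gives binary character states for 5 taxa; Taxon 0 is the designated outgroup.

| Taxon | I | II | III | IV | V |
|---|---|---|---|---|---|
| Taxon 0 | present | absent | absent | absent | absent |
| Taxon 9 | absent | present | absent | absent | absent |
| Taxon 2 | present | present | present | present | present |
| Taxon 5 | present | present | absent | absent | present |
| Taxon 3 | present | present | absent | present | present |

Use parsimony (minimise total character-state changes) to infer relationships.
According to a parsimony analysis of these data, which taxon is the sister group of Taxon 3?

Character polarity is set by the outgroup: the derived state is whichever differs from the outgroup's state, so for I the derived state is 'absent', and for the remaining characters it is 'present'.
I: derived state 'absent' in Taxon 9 only — an autapomorphy, so it tells us nothing about relationships among taxa.
All ingroup taxa share the derived state 'present' for II; it defines the ingroup but does not resolve relationships within it.
III: derived state 'present' in Taxon 2 only — an autapomorphy, so it tells us nothing about relationships among taxa.
IV: derived state 'present' in Taxon 2 and Taxon 3 only — synapomorphy for {Taxon 2, Taxon 3}.
Only Taxon 2, Taxon 3, and Taxon 5 show the derived state 'present' for V, supporting them as a clade.
Most parsimonious ingroup topology: (Taxon 9,((Taxon 2,Taxon 3),Taxon 5)).
Taxon 3 and Taxon 2 form a cherry on this tree, so they are sister taxa.

Taxon 2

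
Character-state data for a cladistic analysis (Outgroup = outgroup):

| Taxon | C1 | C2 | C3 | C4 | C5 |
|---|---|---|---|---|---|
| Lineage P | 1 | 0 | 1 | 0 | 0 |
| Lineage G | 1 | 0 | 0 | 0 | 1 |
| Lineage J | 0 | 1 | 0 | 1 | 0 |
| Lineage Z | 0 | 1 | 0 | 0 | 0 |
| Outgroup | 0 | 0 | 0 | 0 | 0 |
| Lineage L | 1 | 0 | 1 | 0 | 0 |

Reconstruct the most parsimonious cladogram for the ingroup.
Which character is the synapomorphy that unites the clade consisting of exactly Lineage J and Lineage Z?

The outgroup has state '0' for every character, so '1' is the derived state throughout.
Only Lineage G, Lineage L, and Lineage P show the derived state '1' for C1, supporting them as a clade.
Only Lineage J and Lineage Z show the derived state '1' for C2, supporting them as a clade.
C3 (derived state '1') is shared by Lineage L and Lineage P — a synapomorphy uniting that clade.
C4: derived state '1' in Lineage J only — an autapomorphy, so it tells us nothing about relationships among taxa.
C5: derived state '1' in Lineage G only — an autapomorphy, so it tells us nothing about relationships among taxa.
Most parsimonious ingroup topology: (((Lineage P,Lineage L),Lineage G),(Lineage Z,Lineage J)).
The clade {Lineage J, Lineage Z} is supported by C2: its derived state '1' occurs in exactly those taxa and in no other taxon (including the outgroup).

C2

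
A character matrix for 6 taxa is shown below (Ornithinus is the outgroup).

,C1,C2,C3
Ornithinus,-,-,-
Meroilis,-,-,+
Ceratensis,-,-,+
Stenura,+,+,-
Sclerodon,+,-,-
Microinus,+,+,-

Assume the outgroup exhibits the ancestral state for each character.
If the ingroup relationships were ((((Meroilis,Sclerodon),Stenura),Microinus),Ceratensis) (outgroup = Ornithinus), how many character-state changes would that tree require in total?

Map each character onto ((((Meroilis,Sclerodon),Stenura),Microinus),Ceratensis) (rooted by Ornithinus) and count the minimum state changes it requires (Fitch parsimony):
C1: 2; C2: 2; C3: 2.
Total tree length = 6.

6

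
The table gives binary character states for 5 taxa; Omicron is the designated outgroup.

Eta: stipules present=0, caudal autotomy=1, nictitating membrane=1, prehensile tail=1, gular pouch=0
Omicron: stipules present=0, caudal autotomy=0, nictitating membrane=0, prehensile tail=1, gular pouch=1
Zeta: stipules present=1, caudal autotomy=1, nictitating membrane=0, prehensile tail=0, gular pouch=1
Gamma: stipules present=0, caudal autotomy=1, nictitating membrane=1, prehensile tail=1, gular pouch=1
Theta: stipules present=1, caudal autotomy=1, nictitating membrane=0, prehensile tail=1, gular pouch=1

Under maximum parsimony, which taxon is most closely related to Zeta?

Theta

Character polarity is set by the outgroup: the derived state is whichever differs from the outgroup's state, so for prehensile tail, gular pouch the derived state is '0', and for the remaining characters it is '1'.
stipules present (derived state '1') is shared by Theta and Zeta — a synapomorphy uniting that clade.
All ingroup taxa share the derived state '1' for caudal autotomy; it defines the ingroup but does not resolve relationships within it.
nictitating membrane: derived state '1' in Eta and Gamma only — synapomorphy for {Eta, Gamma}.
prehensile tail (derived state '0') is unique to Zeta (autapomorphy; uninformative for grouping).
gular pouch: derived state '0' in Eta only — an autapomorphy, so it tells us nothing about relationships among taxa.
Most parsimonious ingroup topology: ((Gamma,Eta),(Zeta,Theta)).
Zeta and Theta form a cherry on this tree, so they are sister taxa.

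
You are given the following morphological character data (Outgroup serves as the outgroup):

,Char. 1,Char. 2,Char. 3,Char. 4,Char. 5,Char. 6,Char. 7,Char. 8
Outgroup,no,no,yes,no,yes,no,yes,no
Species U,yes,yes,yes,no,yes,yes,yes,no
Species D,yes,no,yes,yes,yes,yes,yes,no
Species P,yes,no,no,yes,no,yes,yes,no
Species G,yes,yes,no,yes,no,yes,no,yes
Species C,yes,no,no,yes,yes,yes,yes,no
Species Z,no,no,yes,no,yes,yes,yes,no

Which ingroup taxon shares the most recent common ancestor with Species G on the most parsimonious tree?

Species P

Character polarity is set by the outgroup: the derived state is whichever differs from the outgroup's state, so for Char. 3, Char. 5, Char. 7 the derived state is 'no', and for the remaining characters it is 'yes'.
Char. 1 (derived state 'yes') is shared by Species C, Species D, Species G, Species P, and Species U — a synapomorphy uniting that clade.
Char. 2 (state 'yes') occurs in Species G and Species U but conflicts with the nesting implied by the other characters — most parsimoniously interpreted as homoplasy.
Char. 3: derived state 'no' in Species C, Species G, and Species P only — synapomorphy for {Species C, Species G, Species P}.
Char. 4: derived state 'yes' in Species C, Species D, Species G, and Species P only — synapomorphy for {Species C, Species D, Species G, Species P}.
Only Species G and Species P show the derived state 'no' for Char. 5, supporting them as a clade.
All ingroup taxa share the derived state 'yes' for Char. 6; it defines the ingroup but does not resolve relationships within it.
Char. 7: derived state 'no' in Species G only — an autapomorphy, so it tells us nothing about relationships among taxa.
Char. 8: derived state 'yes' in Species G only — an autapomorphy, so it tells us nothing about relationships among taxa.
Most parsimonious ingroup topology: ((Species U,(Species D,((Species P,Species G),Species C))),Species Z).
Species G and Species P form a cherry on this tree, so they are sister taxa.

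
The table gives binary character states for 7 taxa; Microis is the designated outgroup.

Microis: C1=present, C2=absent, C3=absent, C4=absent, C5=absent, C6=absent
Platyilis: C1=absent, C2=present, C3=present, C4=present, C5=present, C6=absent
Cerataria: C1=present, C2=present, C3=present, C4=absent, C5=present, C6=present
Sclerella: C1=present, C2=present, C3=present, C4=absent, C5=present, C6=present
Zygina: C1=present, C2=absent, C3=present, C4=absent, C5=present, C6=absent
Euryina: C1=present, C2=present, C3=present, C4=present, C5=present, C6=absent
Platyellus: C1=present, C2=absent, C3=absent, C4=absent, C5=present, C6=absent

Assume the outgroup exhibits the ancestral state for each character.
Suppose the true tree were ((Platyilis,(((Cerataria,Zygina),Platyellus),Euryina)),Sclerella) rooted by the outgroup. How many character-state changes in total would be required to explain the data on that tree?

11

Map each character onto ((Platyilis,(((Cerataria,Zygina),Platyellus),Euryina)),Sclerella) (rooted by Microis) and count the minimum state changes it requires (Fitch parsimony):
C1: 1; C2: 3; C3: 2; C4: 2; C5: 1; C6: 2.
Total tree length = 11.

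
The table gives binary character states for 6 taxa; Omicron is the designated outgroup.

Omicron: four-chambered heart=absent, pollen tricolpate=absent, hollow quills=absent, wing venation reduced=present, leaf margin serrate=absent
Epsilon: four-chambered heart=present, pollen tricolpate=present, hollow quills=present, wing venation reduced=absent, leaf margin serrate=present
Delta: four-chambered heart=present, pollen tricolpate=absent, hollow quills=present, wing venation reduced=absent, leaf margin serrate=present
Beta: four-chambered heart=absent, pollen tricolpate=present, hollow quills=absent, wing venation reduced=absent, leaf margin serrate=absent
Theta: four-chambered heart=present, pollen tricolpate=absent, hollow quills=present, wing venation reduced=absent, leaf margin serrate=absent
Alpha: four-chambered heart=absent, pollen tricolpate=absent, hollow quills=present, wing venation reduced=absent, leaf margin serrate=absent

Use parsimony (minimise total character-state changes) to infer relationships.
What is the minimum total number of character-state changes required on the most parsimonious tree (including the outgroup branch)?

Character polarity is set by the outgroup: the derived state is whichever differs from the outgroup's state, so for wing venation reduced the derived state is 'absent', and for the remaining characters it is 'present'.
Only Delta, Epsilon, and Theta show the derived state 'present' for four-chambered heart, supporting them as a clade.
pollen tricolpate (state 'present') occurs in Beta and Epsilon but conflicts with the nesting implied by the other characters — most parsimoniously interpreted as homoplasy.
hollow quills (derived state 'present') is shared by Alpha, Delta, Epsilon, and Theta — a synapomorphy uniting that clade.
All ingroup taxa share the derived state 'absent' for wing venation reduced; it defines the ingroup but does not resolve relationships within it.
Only Delta and Epsilon show the derived state 'present' for leaf margin serrate, supporting them as a clade.
Most parsimonious ingroup topology: ((((Epsilon,Delta),Theta),Alpha),Beta).
Changes per character on this tree: four-chambered heart: 1; pollen tricolpate: 2; hollow quills: 1; wing venation reduced: 1; leaf margin serrate: 1.
Total = 6.

6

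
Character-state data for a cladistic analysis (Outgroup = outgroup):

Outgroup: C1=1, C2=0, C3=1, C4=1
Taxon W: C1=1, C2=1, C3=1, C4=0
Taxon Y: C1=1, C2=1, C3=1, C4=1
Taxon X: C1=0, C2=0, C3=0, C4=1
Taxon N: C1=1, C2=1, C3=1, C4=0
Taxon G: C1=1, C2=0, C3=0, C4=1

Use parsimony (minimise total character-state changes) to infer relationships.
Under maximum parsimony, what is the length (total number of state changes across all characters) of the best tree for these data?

4

Character polarity is set by the outgroup: the derived state is whichever differs from the outgroup's state, so for C1, C3, C4 the derived state is '0', and for the remaining characters it is '1'.
C1: derived state '0' in Taxon X only — an autapomorphy, so it tells us nothing about relationships among taxa.
C2 (derived state '1') is shared by Taxon N, Taxon W, and Taxon Y — a synapomorphy uniting that clade.
C3 (derived state '0') is shared by Taxon G and Taxon X — a synapomorphy uniting that clade.
Only Taxon N and Taxon W show the derived state '0' for C4, supporting them as a clade.
Most parsimonious ingroup topology: (((Taxon W,Taxon N),Taxon Y),(Taxon X,Taxon G)).
Changes per character on this tree: C1: 1; C2: 1; C3: 1; C4: 1.
Total = 4.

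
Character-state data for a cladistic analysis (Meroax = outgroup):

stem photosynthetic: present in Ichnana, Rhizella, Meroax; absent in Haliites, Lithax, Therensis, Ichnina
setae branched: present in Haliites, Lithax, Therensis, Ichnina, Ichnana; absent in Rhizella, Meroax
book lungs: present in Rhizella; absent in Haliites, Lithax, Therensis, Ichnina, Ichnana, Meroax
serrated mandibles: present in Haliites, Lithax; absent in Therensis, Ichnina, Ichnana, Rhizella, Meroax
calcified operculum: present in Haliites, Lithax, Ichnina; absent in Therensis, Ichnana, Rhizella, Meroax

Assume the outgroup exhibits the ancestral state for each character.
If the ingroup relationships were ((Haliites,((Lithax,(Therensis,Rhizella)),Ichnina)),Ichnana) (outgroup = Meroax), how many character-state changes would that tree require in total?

Map each character onto ((Haliites,((Lithax,(Therensis,Rhizella)),Ichnina)),Ichnana) (rooted by Meroax) and count the minimum state changes it requires (Fitch parsimony):
stem photosynthetic: 2; setae branched: 2; book lungs: 1; serrated mandibles: 2; calcified operculum: 2.
Total tree length = 9.

9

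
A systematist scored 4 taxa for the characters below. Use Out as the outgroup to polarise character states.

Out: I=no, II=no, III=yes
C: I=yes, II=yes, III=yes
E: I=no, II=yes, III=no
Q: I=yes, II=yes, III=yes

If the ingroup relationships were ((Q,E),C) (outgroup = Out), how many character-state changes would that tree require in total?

Map each character onto ((Q,E),C) (rooted by Out) and count the minimum state changes it requires (Fitch parsimony):
I: 2; II: 1; III: 1.
Total tree length = 4.

4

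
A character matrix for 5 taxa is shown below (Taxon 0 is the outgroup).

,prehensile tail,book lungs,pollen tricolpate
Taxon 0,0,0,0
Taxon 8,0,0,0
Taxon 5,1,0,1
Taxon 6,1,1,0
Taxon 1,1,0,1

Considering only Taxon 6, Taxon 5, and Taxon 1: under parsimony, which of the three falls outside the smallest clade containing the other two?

The outgroup has state '0' for every character, so '1' is the derived state throughout.
Only Taxon 1, Taxon 5, and Taxon 6 show the derived state '1' for prehensile tail, supporting them as a clade.
book lungs: derived state '1' in Taxon 6 only — an autapomorphy, so it tells us nothing about relationships among taxa.
pollen tricolpate: derived state '1' in Taxon 1 and Taxon 5 only — synapomorphy for {Taxon 1, Taxon 5}.
Most parsimonious ingroup topology: (Taxon 8,((Taxon 5,Taxon 1),Taxon 6)).
Taxon 5 and Taxon 1 share a more recent common ancestor with each other than either does with Taxon 6, so Taxon 6 is the least closely related of the three.

Taxon 6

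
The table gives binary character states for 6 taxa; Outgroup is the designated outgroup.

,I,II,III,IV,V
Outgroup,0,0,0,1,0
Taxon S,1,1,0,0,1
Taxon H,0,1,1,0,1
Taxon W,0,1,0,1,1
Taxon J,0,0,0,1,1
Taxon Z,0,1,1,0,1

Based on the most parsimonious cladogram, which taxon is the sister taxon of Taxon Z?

Taxon H

Character polarity is set by the outgroup: the derived state is whichever differs from the outgroup's state, so for IV the derived state is '0', and for the remaining characters it is '1'.
I (derived state '1') is unique to Taxon S (autapomorphy; uninformative for grouping).
II (derived state '1') is shared by Taxon H, Taxon S, Taxon W, and Taxon Z — a synapomorphy uniting that clade.
III (derived state '1') is shared by Taxon H and Taxon Z — a synapomorphy uniting that clade.
Only Taxon H, Taxon S, and Taxon Z show the derived state '0' for IV, supporting them as a clade.
All ingroup taxa share the derived state '1' for V; it defines the ingroup but does not resolve relationships within it.
Most parsimonious ingroup topology: (((Taxon S,(Taxon H,Taxon Z)),Taxon W),Taxon J).
Taxon Z and Taxon H form a cherry on this tree, so they are sister taxa.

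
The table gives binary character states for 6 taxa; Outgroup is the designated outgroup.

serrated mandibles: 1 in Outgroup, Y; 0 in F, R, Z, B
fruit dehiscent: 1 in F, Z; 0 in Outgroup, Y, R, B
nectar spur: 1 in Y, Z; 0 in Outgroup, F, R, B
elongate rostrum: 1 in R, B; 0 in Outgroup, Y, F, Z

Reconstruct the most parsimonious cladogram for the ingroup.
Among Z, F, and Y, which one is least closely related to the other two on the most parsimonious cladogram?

Y

Character polarity is set by the outgroup: the derived state is whichever differs from the outgroup's state, so for serrated mandibles the derived state is '0', and for the remaining characters it is '1'.
Only B, F, R, and Z show the derived state '0' for serrated mandibles, supporting them as a clade.
fruit dehiscent: derived state '1' in F and Z only — synapomorphy for {F, Z}.
nectar spur (state '1') occurs in Y and Z but conflicts with the nesting implied by the other characters — most parsimoniously interpreted as homoplasy.
elongate rostrum (derived state '1') is shared by B and R — a synapomorphy uniting that clade.
Most parsimonious ingroup topology: (Y,((F,Z),(R,B))).
F and Z share a more recent common ancestor with each other than either does with Y, so Y is the least closely related of the three.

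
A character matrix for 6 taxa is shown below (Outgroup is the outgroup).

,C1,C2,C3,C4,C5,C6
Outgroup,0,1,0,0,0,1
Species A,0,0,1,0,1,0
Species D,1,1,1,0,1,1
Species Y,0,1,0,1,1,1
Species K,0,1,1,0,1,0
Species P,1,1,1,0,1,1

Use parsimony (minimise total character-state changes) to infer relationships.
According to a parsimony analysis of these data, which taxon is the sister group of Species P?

Character polarity is set by the outgroup: the derived state is whichever differs from the outgroup's state, so for C2, C6 the derived state is '0', and for the remaining characters it is '1'.
Only Species D and Species P show the derived state '1' for C1, supporting them as a clade.
C2: derived state '0' in Species A only — an autapomorphy, so it tells us nothing about relationships among taxa.
Only Species A, Species D, Species K, and Species P show the derived state '1' for C3, supporting them as a clade.
C4: derived state '1' in Species Y only — an autapomorphy, so it tells us nothing about relationships among taxa.
All ingroup taxa share the derived state '1' for C5; it defines the ingroup but does not resolve relationships within it.
C6: derived state '0' in Species A and Species K only — synapomorphy for {Species A, Species K}.
Most parsimonious ingroup topology: (((Species A,Species K),(Species D,Species P)),Species Y).
Species P and Species D form a cherry on this tree, so they are sister taxa.

Species D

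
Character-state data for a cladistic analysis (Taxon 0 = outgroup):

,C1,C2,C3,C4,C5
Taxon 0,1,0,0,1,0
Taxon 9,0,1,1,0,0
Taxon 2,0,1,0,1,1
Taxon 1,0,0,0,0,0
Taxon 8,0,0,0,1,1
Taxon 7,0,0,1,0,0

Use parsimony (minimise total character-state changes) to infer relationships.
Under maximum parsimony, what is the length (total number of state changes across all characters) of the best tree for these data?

6

Character polarity is set by the outgroup: the derived state is whichever differs from the outgroup's state, so for C1, C4 the derived state is '0', and for the remaining characters it is '1'.
C1 (derived state '0') is shared by all ingroup taxa — unites the whole ingroup.
C2 (state '1') occurs in Taxon 2 and Taxon 9 but conflicts with the nesting implied by the other characters — most parsimoniously interpreted as homoplasy.
C3 (derived state '1') is shared by Taxon 7 and Taxon 9 — a synapomorphy uniting that clade.
C4: derived state '0' in Taxon 1, Taxon 7, and Taxon 9 only — synapomorphy for {Taxon 1, Taxon 7, Taxon 9}.
C5: derived state '1' in Taxon 2 and Taxon 8 only — synapomorphy for {Taxon 2, Taxon 8}.
Most parsimonious ingroup topology: (((Taxon 9,Taxon 7),Taxon 1),(Taxon 2,Taxon 8)).
Changes per character on this tree: C1: 1; C2: 2; C3: 1; C4: 1; C5: 1.
Total = 6.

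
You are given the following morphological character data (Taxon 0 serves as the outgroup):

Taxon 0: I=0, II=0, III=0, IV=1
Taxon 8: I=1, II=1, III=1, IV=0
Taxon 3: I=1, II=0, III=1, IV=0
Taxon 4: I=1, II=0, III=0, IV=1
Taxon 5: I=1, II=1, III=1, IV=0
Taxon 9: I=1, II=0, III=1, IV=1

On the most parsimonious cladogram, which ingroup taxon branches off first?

Taxon 4

Character polarity is set by the outgroup: the derived state is whichever differs from the outgroup's state, so for IV the derived state is '0', and for the remaining characters it is '1'.
All ingroup taxa share the derived state '1' for I; it defines the ingroup but does not resolve relationships within it.
II: derived state '1' in Taxon 5 and Taxon 8 only — synapomorphy for {Taxon 5, Taxon 8}.
III: derived state '1' in Taxon 3, Taxon 5, Taxon 8, and Taxon 9 only — synapomorphy for {Taxon 3, Taxon 5, Taxon 8, Taxon 9}.
IV (derived state '0') is shared by Taxon 3, Taxon 5, and Taxon 8 — a synapomorphy uniting that clade.
Most parsimonious ingroup topology: ((((Taxon 8,Taxon 5),Taxon 3),Taxon 9),Taxon 4).
Taxon 4 is sister to the clade containing all other ingroup taxa, so it is the earliest-diverging (most basal) ingroup lineage.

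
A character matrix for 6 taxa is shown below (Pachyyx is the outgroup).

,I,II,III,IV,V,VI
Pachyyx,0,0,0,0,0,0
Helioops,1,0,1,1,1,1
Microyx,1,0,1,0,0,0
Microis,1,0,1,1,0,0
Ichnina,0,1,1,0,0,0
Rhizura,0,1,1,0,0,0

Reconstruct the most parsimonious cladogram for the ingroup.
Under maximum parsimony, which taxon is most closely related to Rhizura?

The outgroup has state '0' for every character, so '1' is the derived state throughout.
I (derived state '1') is shared by Helioops, Microis, and Microyx — a synapomorphy uniting that clade.
II: derived state '1' in Ichnina and Rhizura only — synapomorphy for {Ichnina, Rhizura}.
All ingroup taxa share the derived state '1' for III; it defines the ingroup but does not resolve relationships within it.
IV (derived state '1') is shared by Helioops and Microis — a synapomorphy uniting that clade.
V: derived state '1' in Helioops only — an autapomorphy, so it tells us nothing about relationships among taxa.
VI (derived state '1') is unique to Helioops (autapomorphy; uninformative for grouping).
Most parsimonious ingroup topology: (((Helioops,Microis),Microyx),(Ichnina,Rhizura)).
Rhizura and Ichnina form a cherry on this tree, so they are sister taxa.

Ichnina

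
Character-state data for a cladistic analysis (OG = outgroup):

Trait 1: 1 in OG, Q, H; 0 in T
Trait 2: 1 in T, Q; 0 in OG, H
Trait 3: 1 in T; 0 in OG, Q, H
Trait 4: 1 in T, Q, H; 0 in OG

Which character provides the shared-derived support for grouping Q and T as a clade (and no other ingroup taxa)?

Trait 2

Character polarity is set by the outgroup: the derived state is whichever differs from the outgroup's state, so for Trait 1 the derived state is '0', and for the remaining characters it is '1'.
Trait 1: derived state '0' in T only — an autapomorphy, so it tells us nothing about relationships among taxa.
Trait 2 (derived state '1') is shared by Q and T — a synapomorphy uniting that clade.
Trait 3: derived state '1' in T only — an autapomorphy, so it tells us nothing about relationships among taxa.
All ingroup taxa share the derived state '1' for Trait 4; it defines the ingroup but does not resolve relationships within it.
Most parsimonious ingroup topology: ((T,Q),H).
The clade {Q, T} is supported by Trait 2: its derived state '1' occurs in exactly those taxa and in no other taxon (including the outgroup).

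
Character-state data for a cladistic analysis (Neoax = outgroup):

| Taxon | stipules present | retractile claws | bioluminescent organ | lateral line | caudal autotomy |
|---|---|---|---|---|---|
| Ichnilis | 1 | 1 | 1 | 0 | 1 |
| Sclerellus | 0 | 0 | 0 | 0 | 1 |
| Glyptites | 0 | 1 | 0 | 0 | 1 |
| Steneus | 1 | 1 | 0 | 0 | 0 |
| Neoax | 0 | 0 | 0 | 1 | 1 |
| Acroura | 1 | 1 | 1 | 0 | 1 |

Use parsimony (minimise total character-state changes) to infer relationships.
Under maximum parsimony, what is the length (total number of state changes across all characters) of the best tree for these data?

5

Character polarity is set by the outgroup: the derived state is whichever differs from the outgroup's state, so for lateral line, caudal autotomy the derived state is '0', and for the remaining characters it is '1'.
Only Acroura, Ichnilis, and Steneus show the derived state '1' for stipules present, supporting them as a clade.
retractile claws (derived state '1') is shared by Acroura, Glyptites, Ichnilis, and Steneus — a synapomorphy uniting that clade.
Only Acroura and Ichnilis show the derived state '1' for bioluminescent organ, supporting them as a clade.
lateral line (derived state '0') is shared by all ingroup taxa — unites the whole ingroup.
caudal autotomy: derived state '0' in Steneus only — an autapomorphy, so it tells us nothing about relationships among taxa.
Most parsimonious ingroup topology: ((((Ichnilis,Acroura),Steneus),Glyptites),Sclerellus).
Changes per character on this tree: stipules present: 1; retractile claws: 1; bioluminescent organ: 1; lateral line: 1; caudal autotomy: 1.
Total = 5.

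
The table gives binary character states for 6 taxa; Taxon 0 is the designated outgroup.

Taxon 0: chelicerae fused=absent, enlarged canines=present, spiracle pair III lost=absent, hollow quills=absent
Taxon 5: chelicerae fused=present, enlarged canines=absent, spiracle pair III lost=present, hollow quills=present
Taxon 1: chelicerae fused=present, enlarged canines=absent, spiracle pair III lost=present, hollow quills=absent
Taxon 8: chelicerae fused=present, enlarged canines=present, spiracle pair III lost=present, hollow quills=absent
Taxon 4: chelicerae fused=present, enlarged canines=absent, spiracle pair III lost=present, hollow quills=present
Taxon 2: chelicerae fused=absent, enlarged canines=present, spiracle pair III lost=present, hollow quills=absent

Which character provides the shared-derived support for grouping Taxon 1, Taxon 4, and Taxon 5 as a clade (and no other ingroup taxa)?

enlarged canines

Character polarity is set by the outgroup: the derived state is whichever differs from the outgroup's state, so for enlarged canines the derived state is 'absent', and for the remaining characters it is 'present'.
chelicerae fused (derived state 'present') is shared by Taxon 1, Taxon 4, Taxon 5, and Taxon 8 — a synapomorphy uniting that clade.
enlarged canines (derived state 'absent') is shared by Taxon 1, Taxon 4, and Taxon 5 — a synapomorphy uniting that clade.
All ingroup taxa share the derived state 'present' for spiracle pair III lost; it defines the ingroup but does not resolve relationships within it.
Only Taxon 4 and Taxon 5 show the derived state 'present' for hollow quills, supporting them as a clade.
Most parsimonious ingroup topology: ((((Taxon 5,Taxon 4),Taxon 1),Taxon 8),Taxon 2).
The clade {Taxon 1, Taxon 4, Taxon 5} is supported by enlarged canines: its derived state 'absent' occurs in exactly those taxa and in no other taxon (including the outgroup).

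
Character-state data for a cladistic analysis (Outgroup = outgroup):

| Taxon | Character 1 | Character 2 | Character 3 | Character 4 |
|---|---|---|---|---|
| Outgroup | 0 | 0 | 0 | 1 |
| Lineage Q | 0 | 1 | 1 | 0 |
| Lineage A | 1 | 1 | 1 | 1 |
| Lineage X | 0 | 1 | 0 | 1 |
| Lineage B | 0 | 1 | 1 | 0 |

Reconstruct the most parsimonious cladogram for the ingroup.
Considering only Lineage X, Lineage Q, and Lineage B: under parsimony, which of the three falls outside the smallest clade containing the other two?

Character polarity is set by the outgroup: the derived state is whichever differs from the outgroup's state, so for Character 4 the derived state is '0', and for the remaining characters it is '1'.
Character 1 (derived state '1') is unique to Lineage A (autapomorphy; uninformative for grouping).
Character 2 (derived state '1') is shared by all ingroup taxa — unites the whole ingroup.
Only Lineage A, Lineage B, and Lineage Q show the derived state '1' for Character 3, supporting them as a clade.
Character 4: derived state '0' in Lineage B and Lineage Q only — synapomorphy for {Lineage B, Lineage Q}.
Most parsimonious ingroup topology: (((Lineage Q,Lineage B),Lineage A),Lineage X).
Lineage B and Lineage Q share a more recent common ancestor with each other than either does with Lineage X, so Lineage X is the least closely related of the three.

Lineage X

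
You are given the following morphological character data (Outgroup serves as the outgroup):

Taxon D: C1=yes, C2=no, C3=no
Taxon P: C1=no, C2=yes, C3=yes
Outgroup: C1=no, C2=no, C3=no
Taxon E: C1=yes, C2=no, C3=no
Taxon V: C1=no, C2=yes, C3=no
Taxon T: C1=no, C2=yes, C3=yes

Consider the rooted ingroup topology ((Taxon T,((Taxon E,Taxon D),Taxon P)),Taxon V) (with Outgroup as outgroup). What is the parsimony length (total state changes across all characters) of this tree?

5

Map each character onto ((Taxon T,((Taxon E,Taxon D),Taxon P)),Taxon V) (rooted by Outgroup) and count the minimum state changes it requires (Fitch parsimony):
C1: 1; C2: 2; C3: 2.
Total tree length = 5.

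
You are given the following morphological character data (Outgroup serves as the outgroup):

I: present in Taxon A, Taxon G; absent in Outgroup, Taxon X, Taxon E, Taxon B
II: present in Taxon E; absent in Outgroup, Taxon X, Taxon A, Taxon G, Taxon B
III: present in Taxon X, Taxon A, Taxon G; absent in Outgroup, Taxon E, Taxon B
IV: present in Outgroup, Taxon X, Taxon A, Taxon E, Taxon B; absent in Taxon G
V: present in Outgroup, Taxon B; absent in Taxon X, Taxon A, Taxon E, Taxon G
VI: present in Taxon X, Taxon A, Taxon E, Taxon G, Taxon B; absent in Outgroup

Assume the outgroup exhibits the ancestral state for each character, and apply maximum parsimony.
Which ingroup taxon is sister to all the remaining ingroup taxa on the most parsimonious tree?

Taxon B

Character polarity is set by the outgroup: the derived state is whichever differs from the outgroup's state, so for IV, V the derived state is 'absent', and for the remaining characters it is 'present'.
I (derived state 'present') is shared by Taxon A and Taxon G — a synapomorphy uniting that clade.
II: derived state 'present' in Taxon E only — an autapomorphy, so it tells us nothing about relationships among taxa.
III: derived state 'present' in Taxon A, Taxon G, and Taxon X only — synapomorphy for {Taxon A, Taxon G, Taxon X}.
IV (derived state 'absent') is unique to Taxon G (autapomorphy; uninformative for grouping).
Only Taxon A, Taxon E, Taxon G, and Taxon X show the derived state 'absent' for V, supporting them as a clade.
All ingroup taxa share the derived state 'present' for VI; it defines the ingroup but does not resolve relationships within it.
Most parsimonious ingroup topology: (((Taxon X,(Taxon A,Taxon G)),Taxon E),Taxon B).
Taxon B is sister to the clade containing all other ingroup taxa, so it is the earliest-diverging (most basal) ingroup lineage.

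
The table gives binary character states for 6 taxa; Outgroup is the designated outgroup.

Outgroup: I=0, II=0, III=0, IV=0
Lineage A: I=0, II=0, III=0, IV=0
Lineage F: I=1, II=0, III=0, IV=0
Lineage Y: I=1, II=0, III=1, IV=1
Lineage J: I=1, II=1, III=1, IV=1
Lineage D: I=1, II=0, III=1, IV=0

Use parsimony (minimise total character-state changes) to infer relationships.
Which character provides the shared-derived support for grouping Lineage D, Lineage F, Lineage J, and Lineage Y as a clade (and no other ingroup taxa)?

I

The outgroup has state '0' for every character, so '1' is the derived state throughout.
Only Lineage D, Lineage F, Lineage J, and Lineage Y show the derived state '1' for I, supporting them as a clade.
II (derived state '1') is unique to Lineage J (autapomorphy; uninformative for grouping).
III (derived state '1') is shared by Lineage D, Lineage J, and Lineage Y — a synapomorphy uniting that clade.
IV: derived state '1' in Lineage J and Lineage Y only — synapomorphy for {Lineage J, Lineage Y}.
Most parsimonious ingroup topology: (((Lineage D,(Lineage Y,Lineage J)),Lineage F),Lineage A).
The clade {Lineage D, Lineage F, Lineage J, Lineage Y} is supported by I: its derived state '1' occurs in exactly those taxa and in no other taxon (including the outgroup).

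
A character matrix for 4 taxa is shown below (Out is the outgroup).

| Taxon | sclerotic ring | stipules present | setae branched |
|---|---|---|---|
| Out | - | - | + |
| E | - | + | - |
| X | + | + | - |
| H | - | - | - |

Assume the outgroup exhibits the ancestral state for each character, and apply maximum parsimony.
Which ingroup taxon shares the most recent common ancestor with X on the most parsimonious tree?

E

Character polarity is set by the outgroup: the derived state is whichever differs from the outgroup's state, so for setae branched the derived state is '-', and for the remaining characters it is '+'.
sclerotic ring (derived state '+') is unique to X (autapomorphy; uninformative for grouping).
stipules present: derived state '+' in E and X only — synapomorphy for {E, X}.
setae branched (derived state '-') is shared by all ingroup taxa — unites the whole ingroup.
Most parsimonious ingroup topology: ((E,X),H).
X and E form a cherry on this tree, so they are sister taxa.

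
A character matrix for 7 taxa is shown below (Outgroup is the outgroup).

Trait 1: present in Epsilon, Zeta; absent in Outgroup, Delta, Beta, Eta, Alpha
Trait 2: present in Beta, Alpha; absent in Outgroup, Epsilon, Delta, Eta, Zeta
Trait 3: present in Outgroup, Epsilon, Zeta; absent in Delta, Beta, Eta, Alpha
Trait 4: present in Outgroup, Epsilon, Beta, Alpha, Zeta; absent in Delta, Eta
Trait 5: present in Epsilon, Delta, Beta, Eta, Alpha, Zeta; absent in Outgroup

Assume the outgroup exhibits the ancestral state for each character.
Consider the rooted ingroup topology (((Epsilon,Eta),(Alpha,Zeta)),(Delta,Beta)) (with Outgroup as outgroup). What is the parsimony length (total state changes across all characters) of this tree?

Map each character onto (((Epsilon,Eta),(Alpha,Zeta)),(Delta,Beta)) (rooted by Outgroup) and count the minimum state changes it requires (Fitch parsimony):
Trait 1: 2; Trait 2: 2; Trait 3: 3; Trait 4: 2; Trait 5: 1.
Total tree length = 10.

10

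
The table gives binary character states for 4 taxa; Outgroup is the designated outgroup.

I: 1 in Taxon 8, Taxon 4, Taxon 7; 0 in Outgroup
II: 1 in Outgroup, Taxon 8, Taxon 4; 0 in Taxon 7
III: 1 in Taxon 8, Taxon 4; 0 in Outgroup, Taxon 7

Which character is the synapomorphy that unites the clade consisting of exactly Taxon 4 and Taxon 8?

Character polarity is set by the outgroup: the derived state is whichever differs from the outgroup's state, so for II the derived state is '0', and for the remaining characters it is '1'.
All ingroup taxa share the derived state '1' for I; it defines the ingroup but does not resolve relationships within it.
II (derived state '0') is unique to Taxon 7 (autapomorphy; uninformative for grouping).
Only Taxon 4 and Taxon 8 show the derived state '1' for III, supporting them as a clade.
Most parsimonious ingroup topology: ((Taxon 8,Taxon 4),Taxon 7).
The clade {Taxon 4, Taxon 8} is supported by III: its derived state '1' occurs in exactly those taxa and in no other taxon (including the outgroup).

III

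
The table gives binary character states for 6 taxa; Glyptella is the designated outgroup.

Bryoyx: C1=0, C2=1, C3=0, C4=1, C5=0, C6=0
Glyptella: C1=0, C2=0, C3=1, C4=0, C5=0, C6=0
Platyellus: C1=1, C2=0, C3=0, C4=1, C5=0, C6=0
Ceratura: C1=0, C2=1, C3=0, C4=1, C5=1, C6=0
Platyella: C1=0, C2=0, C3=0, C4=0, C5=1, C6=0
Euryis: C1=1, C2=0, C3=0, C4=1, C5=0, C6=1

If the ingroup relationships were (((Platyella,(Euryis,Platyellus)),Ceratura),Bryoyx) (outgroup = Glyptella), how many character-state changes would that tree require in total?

9

Map each character onto (((Platyella,(Euryis,Platyellus)),Ceratura),Bryoyx) (rooted by Glyptella) and count the minimum state changes it requires (Fitch parsimony):
C1: 1; C2: 2; C3: 1; C4: 2; C5: 2; C6: 1.
Total tree length = 9.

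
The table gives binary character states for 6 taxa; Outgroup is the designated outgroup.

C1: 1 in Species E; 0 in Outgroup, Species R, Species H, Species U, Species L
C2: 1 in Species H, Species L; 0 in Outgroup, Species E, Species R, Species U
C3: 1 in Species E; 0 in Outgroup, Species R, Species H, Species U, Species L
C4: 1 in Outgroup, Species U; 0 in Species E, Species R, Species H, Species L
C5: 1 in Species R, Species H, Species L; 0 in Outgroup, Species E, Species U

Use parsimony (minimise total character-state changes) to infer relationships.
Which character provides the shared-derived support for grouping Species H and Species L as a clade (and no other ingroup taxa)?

Character polarity is set by the outgroup: the derived state is whichever differs from the outgroup's state, so for C4 the derived state is '0', and for the remaining characters it is '1'.
C1: derived state '1' in Species E only — an autapomorphy, so it tells us nothing about relationships among taxa.
C2: derived state '1' in Species H and Species L only — synapomorphy for {Species H, Species L}.
C3: derived state '1' in Species E only — an autapomorphy, so it tells us nothing about relationships among taxa.
C4 (derived state '0') is shared by Species E, Species H, Species L, and Species R — a synapomorphy uniting that clade.
C5 (derived state '1') is shared by Species H, Species L, and Species R — a synapomorphy uniting that clade.
Most parsimonious ingroup topology: ((Species E,(Species R,(Species H,Species L))),Species U).
The clade {Species H, Species L} is supported by C2: its derived state '1' occurs in exactly those taxa and in no other taxon (including the outgroup).

C2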